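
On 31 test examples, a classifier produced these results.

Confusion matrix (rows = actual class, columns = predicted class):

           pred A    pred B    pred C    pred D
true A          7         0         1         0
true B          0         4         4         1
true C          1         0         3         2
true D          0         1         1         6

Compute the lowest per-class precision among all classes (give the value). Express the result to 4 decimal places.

0.3333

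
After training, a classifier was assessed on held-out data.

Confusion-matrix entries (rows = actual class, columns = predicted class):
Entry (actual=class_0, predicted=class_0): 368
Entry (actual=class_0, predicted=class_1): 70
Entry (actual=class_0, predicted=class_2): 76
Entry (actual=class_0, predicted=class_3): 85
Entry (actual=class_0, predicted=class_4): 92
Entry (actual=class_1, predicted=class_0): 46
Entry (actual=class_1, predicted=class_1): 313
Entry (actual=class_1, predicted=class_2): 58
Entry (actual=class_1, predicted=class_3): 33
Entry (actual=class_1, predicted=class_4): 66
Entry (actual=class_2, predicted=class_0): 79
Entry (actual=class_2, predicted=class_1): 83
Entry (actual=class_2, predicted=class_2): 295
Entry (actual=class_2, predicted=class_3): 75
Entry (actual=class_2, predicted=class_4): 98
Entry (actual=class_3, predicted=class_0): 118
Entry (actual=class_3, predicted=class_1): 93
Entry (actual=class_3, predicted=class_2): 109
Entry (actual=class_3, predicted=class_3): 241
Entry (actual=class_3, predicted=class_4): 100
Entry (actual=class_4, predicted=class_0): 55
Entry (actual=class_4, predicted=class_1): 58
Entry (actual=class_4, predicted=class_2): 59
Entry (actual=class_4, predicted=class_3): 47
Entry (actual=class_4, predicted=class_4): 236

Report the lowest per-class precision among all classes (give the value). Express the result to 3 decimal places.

0.399

Per-class precision (TP/(TP+FP)):
  class_0: TP=368, FP=46+79+118+55=298 → 368/666 = 0.5526
  class_1: TP=313, FP=70+83+93+58=304 → 313/617 = 0.5073
  class_2: TP=295, FP=76+58+109+59=302 → 295/597 = 0.4941
  class_3: TP=241, FP=85+33+75+47=240 → 241/481 = 0.5010
  class_4: TP=236, FP=92+66+98+100=356 → 236/592 = 0.3986
Lowest is class 'class_4' with precision = 0.399.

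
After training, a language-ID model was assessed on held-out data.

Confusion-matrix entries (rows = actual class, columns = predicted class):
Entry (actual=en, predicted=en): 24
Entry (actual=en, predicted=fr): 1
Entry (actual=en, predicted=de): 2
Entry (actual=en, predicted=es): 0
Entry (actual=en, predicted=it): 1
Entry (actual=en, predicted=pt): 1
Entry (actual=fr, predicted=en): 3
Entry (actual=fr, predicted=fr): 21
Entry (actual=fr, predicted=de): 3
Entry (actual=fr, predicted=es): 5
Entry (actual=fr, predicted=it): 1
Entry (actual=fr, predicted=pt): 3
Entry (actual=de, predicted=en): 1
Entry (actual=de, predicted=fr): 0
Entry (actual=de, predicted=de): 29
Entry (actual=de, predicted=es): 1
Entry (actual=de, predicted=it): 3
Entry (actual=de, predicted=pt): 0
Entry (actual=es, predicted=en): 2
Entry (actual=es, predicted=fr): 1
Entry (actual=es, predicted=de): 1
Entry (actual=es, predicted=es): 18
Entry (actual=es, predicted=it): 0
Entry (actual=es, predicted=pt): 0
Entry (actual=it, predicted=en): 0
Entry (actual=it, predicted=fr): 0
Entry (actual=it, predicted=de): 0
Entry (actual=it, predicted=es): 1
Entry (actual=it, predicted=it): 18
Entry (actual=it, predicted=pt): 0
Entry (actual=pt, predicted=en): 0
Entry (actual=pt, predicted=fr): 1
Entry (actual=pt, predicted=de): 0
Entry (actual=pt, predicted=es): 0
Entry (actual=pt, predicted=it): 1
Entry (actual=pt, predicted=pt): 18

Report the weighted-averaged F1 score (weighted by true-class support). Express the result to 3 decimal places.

0.795

Per-class F1 score (2·TP/(2·TP+FP+FN)):
  en: TP=24, FP=3+1+2+0+0=6, FN=1+2+0+1+1=5 → 48/59 = 0.8136
  fr: TP=21, FP=1+0+1+0+1=3, FN=3+3+5+1+3=15 → 42/60 = 0.7000
  de: TP=29, FP=2+3+1+0+0=6, FN=1+0+1+3+0=5 → 58/69 = 0.8406
  es: TP=18, FP=0+5+1+1+0=7, FN=2+1+1+0+0=4 → 36/47 = 0.7660
  it: TP=18, FP=1+1+3+0+1=6, FN=0+0+0+1+0=1 → 36/43 = 0.8372
  pt: TP=18, FP=1+3+0+0+0=4, FN=0+1+0+0+1=2 → 36/42 = 0.8571
Weighted-F1 score = Σ (supportᵢ/N)·F1 scoreᵢ with N=160: (29/160)·0.8136 + (36/160)·0.7000 + (34/160)·0.8406 + (22/160)·0.7660 + (19/160)·0.8372 + (20/160)·0.8571 = 0.795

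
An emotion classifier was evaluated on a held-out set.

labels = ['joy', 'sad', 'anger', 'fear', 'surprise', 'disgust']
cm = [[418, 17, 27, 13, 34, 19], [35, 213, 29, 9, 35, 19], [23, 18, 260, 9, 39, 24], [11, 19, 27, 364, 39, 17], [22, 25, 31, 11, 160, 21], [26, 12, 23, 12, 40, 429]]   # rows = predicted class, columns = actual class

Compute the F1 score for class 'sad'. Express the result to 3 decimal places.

0.661

One-vs-rest for 'sad': TP = diagonal; FP = other classes predicted 'sad'; FN = 'sad' predicted as other.
F1 score = 2·TP/(2·TP+FP+FN).
sad: TP=213, FP=35+29+9+35+19=127, FN=17+18+19+25+12=91 → 426/644 = 0.6615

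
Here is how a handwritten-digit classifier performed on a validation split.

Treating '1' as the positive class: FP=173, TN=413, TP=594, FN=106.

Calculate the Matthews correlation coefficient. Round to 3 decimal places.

MCC = (TP·TN − FP·FN) / √((TP+FP)(TP+FN)(TN+FP)(TN+FN))
Numerator = 594·413 − 173·106 = 226984
Denominator = √(767·700·586·519) = √163289544600 = 404091.0103
MCC = 226984 / 404091.0103 = 0.562

0.562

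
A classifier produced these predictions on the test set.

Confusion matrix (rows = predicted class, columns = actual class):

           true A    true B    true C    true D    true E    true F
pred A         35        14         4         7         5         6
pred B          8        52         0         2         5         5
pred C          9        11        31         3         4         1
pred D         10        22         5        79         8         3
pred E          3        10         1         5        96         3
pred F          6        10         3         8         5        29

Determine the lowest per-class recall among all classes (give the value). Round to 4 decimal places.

Per-class recall (TP/(TP+FN)):
  A: TP=35, FN=8+9+10+3+6=36 → 35/71 = 0.49296
  B: TP=52, FN=14+11+22+10+10=67 → 52/119 = 0.43697
  C: TP=31, FN=4+0+5+1+3=13 → 31/44 = 0.70455
  D: TP=79, FN=7+2+3+5+8=25 → 79/104 = 0.75962
  E: TP=96, FN=5+5+4+8+5=27 → 96/123 = 0.78049
  F: TP=29, FN=6+5+1+3+3=18 → 29/47 = 0.61702
Lowest is class 'B' with recall = 0.4370.

0.4370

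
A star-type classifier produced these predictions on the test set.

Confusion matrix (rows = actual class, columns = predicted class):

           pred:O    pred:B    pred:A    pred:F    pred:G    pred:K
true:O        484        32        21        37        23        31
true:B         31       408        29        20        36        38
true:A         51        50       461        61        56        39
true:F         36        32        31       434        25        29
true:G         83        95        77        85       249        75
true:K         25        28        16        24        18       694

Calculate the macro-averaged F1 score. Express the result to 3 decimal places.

0.675

Per-class F1 score (2·TP/(2·TP+FP+FN)):
  O: TP=484, FP=31+51+36+83+25=226, FN=32+21+37+23+31=144 → 968/1338 = 0.7235
  B: TP=408, FP=32+50+32+95+28=237, FN=31+29+20+36+38=154 → 816/1207 = 0.6761
  A: TP=461, FP=21+29+31+77+16=174, FN=51+50+61+56+39=257 → 922/1353 = 0.6814
  F: TP=434, FP=37+20+61+85+24=227, FN=36+32+31+25+29=153 → 868/1248 = 0.6955
  G: TP=249, FP=23+36+56+25+18=158, FN=83+95+77+85+75=415 → 498/1071 = 0.4650
  K: TP=694, FP=31+38+39+29+75=212, FN=25+28+16+24+18=111 → 1388/1711 = 0.8112
Macro-F1 score = mean = (0.7235 + 0.6761 + 0.6814 + 0.6955 + 0.4650 + 0.8112) / 6 = 0.675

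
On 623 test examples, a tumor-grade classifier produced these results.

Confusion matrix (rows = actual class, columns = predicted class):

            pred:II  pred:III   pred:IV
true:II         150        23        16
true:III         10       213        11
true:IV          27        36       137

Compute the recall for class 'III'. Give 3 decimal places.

Take TP from the diagonal, FP from the rest of the 'III' prediction marginal, FN from the rest of the 'III' actual marginal.
recall = TP/(TP+FN).
III: TP=213, FN=10+11=21 → 213/234 = 0.9103

0.910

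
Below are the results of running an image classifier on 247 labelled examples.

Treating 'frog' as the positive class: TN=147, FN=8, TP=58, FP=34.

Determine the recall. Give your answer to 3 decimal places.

0.879

Recall = TP/(TP+FN) = 58/(58+8) = 58/66 = 0.879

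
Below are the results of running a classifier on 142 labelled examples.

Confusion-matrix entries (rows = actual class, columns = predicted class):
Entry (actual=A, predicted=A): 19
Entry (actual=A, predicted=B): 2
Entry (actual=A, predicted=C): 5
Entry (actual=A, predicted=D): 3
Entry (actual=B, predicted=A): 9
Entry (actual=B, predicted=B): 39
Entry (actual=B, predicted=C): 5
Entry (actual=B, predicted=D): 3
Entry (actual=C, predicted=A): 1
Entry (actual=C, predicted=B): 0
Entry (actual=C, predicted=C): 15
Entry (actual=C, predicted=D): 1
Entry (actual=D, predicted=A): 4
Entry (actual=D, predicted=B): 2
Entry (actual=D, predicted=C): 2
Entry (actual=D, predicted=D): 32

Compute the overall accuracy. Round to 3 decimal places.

0.739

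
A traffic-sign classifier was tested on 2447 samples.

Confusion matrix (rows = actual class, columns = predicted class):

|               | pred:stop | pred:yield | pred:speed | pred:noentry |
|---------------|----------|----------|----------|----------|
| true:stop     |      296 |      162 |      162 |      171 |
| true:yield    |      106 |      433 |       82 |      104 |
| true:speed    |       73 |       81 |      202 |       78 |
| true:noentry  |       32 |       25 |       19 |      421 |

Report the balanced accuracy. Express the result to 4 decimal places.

Balanced accuracy = mean of per-class recall.
  stop: recall = 296/791 = 0.37421
  yield: recall = 433/725 = 0.59724
  speed: recall = 202/434 = 0.46544
  noentry: recall = 421/497 = 0.84708
Mean = (0.37421 + 0.59724 + 0.46544 + 0.84708) / 4 = 0.5710

0.5710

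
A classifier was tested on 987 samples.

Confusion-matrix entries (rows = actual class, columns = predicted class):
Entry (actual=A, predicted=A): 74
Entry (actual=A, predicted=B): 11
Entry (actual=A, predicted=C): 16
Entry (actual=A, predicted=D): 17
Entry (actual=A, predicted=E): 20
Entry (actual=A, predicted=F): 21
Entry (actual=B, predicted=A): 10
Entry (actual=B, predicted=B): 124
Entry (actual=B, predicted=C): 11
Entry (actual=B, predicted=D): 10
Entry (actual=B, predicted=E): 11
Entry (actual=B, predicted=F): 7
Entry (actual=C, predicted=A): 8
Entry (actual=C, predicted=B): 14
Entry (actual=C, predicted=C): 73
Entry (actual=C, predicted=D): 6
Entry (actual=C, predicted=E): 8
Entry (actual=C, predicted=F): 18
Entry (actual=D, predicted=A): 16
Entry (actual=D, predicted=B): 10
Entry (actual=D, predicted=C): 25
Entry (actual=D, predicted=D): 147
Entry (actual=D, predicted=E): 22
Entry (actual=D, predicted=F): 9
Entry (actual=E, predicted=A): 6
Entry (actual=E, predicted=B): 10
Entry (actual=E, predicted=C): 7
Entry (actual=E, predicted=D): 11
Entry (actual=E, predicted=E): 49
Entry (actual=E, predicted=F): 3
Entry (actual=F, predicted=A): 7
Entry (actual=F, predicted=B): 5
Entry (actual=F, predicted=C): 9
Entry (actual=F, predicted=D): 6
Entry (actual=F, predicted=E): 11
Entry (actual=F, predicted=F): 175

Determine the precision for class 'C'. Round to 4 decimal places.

0.5177

precision = TP/(TP+FP).
C: TP=73, FP=16+11+25+7+9=68 → 73/141 = 0.51773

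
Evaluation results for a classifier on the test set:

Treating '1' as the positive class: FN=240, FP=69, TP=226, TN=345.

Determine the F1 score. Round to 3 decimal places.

0.594

Precision = TP/(TP+FP) = 226/295 = 0.7661
Recall = TP/(TP+FN) = 226/466 = 0.4850
F1 = 2·TP/(2·TP+FP+FN) = 452/761 = 0.594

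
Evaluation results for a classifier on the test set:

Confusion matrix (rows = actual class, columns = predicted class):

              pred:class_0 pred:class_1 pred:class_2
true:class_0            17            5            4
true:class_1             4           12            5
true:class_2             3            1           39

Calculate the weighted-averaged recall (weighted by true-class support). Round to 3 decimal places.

0.756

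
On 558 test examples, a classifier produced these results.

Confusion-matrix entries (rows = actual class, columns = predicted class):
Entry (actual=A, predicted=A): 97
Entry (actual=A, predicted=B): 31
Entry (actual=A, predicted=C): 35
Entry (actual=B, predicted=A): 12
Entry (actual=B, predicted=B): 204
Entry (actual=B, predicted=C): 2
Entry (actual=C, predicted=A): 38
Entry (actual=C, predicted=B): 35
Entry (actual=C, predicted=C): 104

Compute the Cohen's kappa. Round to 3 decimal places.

0.581

Observed agreement pₒ = trace/N = 405/558 = 0.7258
Expected agreement pₑ = Σ (rowᵢ·colᵢ)/N² = (163·147 + 218·270 + 177·141)/558² = 0.3461
κ = (pₒ − pₑ)/(1 − pₑ) = (0.7258 − 0.3461)/(1 − 0.3461) = 0.581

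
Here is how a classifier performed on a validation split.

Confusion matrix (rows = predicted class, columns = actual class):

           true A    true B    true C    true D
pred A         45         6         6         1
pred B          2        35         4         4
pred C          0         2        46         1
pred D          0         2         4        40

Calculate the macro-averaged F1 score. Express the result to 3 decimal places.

0.837

Per-class F1 score (2·TP/(2·TP+FP+FN)):
  A: TP=45, FP=6+6+1=13, FN=2+0+0=2 → 90/105 = 0.8571
  B: TP=35, FP=2+4+4=10, FN=6+2+2=10 → 70/90 = 0.7778
  C: TP=46, FP=0+2+1=3, FN=6+4+4=14 → 92/109 = 0.8440
  D: TP=40, FP=0+2+4=6, FN=1+4+1=6 → 80/92 = 0.8696
Macro-F1 score = mean = (0.8571 + 0.7778 + 0.8440 + 0.8696) / 4 = 0.837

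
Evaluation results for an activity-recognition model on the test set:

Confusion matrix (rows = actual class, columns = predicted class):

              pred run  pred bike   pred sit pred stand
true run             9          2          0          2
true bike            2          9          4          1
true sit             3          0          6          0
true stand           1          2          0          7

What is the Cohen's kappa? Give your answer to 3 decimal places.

0.523

Observed agreement pₒ = trace/N = 31/48 = 0.6458
Expected agreement pₑ = Σ (rowᵢ·colᵢ)/N² = (13·15 + 16·13 + 9·10 + 10·10)/48² = 0.2574
κ = (pₒ − pₑ)/(1 − pₑ) = (0.6458 − 0.2574)/(1 − 0.2574) = 0.523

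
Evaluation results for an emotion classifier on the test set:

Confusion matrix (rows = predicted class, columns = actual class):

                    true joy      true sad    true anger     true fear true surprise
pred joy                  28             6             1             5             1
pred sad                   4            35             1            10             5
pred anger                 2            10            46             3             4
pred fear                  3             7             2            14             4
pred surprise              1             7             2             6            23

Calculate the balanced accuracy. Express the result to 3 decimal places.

0.630

Balanced accuracy = mean of per-class recall.
  joy: recall = 28/38 = 0.7368
  sad: recall = 35/65 = 0.5385
  anger: recall = 46/52 = 0.8846
  fear: recall = 14/38 = 0.3684
  surprise: recall = 23/37 = 0.6216
Mean = (0.7368 + 0.5385 + 0.8846 + 0.3684 + 0.6216) / 5 = 0.630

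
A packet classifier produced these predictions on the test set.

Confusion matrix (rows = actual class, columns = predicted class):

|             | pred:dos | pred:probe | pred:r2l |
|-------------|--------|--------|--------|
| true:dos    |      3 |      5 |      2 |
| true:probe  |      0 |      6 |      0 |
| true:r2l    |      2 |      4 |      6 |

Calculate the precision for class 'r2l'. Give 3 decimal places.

0.750

precision = TP/(TP+FP).
r2l: TP=6, FP=2+0=2 → 6/8 = 0.7500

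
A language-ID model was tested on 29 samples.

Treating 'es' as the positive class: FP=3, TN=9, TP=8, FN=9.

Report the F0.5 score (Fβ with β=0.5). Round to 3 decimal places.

0.656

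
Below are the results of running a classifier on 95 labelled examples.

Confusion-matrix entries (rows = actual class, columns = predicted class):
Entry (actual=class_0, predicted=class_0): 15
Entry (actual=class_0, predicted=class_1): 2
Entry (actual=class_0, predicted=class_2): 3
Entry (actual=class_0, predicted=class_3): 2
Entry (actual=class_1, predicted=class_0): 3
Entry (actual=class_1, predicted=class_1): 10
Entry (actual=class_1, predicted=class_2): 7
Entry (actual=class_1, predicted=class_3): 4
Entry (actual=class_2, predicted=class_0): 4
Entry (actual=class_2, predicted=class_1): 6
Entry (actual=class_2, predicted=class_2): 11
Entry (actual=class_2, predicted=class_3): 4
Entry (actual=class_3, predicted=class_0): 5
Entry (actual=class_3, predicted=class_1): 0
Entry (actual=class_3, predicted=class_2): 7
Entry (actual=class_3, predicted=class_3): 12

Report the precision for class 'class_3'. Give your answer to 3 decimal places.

0.545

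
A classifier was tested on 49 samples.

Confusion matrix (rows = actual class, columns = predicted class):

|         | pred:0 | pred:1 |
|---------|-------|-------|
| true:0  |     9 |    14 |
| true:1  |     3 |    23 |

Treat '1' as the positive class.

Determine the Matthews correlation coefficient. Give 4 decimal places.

0.3202

MCC = (TP·TN − FP·FN) / √((TP+FP)(TP+FN)(TN+FP)(TN+FN))
Numerator = 23·9 − 14·3 = 165
Denominator = √(37·26·23·12) = √265512 = 515.2786
MCC = 165 / 515.2786 = 0.3202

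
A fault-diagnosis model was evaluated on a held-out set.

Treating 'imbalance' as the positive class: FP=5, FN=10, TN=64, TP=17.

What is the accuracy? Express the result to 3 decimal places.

0.844

Accuracy = (TP+TN)/N = (17+64)/96 = 0.844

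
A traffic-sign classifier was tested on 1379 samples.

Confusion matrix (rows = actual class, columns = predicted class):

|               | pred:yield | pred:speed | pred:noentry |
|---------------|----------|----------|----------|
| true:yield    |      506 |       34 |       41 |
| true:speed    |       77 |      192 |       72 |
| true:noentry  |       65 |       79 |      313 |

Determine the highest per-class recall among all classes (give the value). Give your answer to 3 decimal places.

0.871

Per-class recall (TP/(TP+FN)):
  yield: TP=506, FN=34+41=75 → 506/581 = 0.8709
  speed: TP=192, FN=77+72=149 → 192/341 = 0.5630
  noentry: TP=313, FN=65+79=144 → 313/457 = 0.6849
Highest is class 'yield' with recall = 0.871.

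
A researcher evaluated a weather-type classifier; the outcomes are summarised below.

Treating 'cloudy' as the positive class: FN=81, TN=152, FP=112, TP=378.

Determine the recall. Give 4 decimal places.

0.8235

Recall = TP/(TP+FN) = 378/(378+81) = 378/459 = 0.8235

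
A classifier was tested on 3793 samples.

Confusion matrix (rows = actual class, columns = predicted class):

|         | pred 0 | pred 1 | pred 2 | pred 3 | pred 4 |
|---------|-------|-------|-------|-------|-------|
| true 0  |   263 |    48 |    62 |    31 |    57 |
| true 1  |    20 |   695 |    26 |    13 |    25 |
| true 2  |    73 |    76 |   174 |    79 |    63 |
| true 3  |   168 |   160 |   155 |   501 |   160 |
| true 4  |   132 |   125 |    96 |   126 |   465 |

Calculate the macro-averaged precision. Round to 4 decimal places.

0.5283

Per-class precision (TP/(TP+FP)):
  0: TP=263, FP=20+73+168+132=393 → 263/656 = 0.40091
  1: TP=695, FP=48+76+160+125=409 → 695/1104 = 0.62953
  2: TP=174, FP=62+26+155+96=339 → 174/513 = 0.33918
  3: TP=501, FP=31+13+79+126=249 → 501/750 = 0.66800
  4: TP=465, FP=57+25+63+160=305 → 465/770 = 0.60390
Macro-precision = mean = (0.40091 + 0.62953 + 0.33918 + 0.66800 + 0.60390) / 5 = 0.5283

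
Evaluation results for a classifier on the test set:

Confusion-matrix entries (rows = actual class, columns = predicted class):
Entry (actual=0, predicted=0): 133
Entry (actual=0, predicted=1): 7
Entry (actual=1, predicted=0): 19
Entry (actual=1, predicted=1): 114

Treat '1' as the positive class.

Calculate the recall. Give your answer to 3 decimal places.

0.857

Recall = TP/(TP+FN) = 114/(114+19) = 114/133 = 0.857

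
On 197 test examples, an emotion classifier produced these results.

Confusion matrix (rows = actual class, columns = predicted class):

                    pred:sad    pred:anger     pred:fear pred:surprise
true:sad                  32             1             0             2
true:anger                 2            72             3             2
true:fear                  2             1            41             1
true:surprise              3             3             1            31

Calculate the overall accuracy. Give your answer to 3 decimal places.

0.893

Accuracy = trace / total = (32+72+41+31=176) / 197 = 176/197 = 0.893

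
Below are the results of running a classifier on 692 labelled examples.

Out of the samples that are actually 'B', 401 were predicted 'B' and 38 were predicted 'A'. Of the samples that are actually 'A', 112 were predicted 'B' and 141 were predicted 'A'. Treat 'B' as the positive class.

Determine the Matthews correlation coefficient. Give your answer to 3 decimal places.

0.518

MCC = (TP·TN − FP·FN) / √((TP+FP)(TP+FN)(TN+FP)(TN+FN))
Numerator = 401·141 − 112·38 = 52285
Denominator = √(513·439·253·179) = √10198949409 = 100989.8480
MCC = 52285 / 100989.8480 = 0.518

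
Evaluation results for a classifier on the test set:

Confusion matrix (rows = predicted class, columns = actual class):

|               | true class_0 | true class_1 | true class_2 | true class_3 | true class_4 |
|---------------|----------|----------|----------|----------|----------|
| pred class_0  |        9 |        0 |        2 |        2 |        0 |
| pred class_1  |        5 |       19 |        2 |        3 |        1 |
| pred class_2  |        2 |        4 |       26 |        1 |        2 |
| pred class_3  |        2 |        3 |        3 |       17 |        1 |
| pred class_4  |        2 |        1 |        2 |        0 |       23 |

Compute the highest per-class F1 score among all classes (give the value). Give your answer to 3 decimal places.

0.836

Per-class F1 score (2·TP/(2·TP+FP+FN)):
  class_0: TP=9, FP=0+2+2+0=4, FN=5+2+2+2=11 → 18/33 = 0.5455
  class_1: TP=19, FP=5+2+3+1=11, FN=0+4+3+1=8 → 38/57 = 0.6667
  class_2: TP=26, FP=2+4+1+2=9, FN=2+2+3+2=9 → 52/70 = 0.7429
  class_3: TP=17, FP=2+3+3+1=9, FN=2+3+1+0=6 → 34/49 = 0.6939
  class_4: TP=23, FP=2+1+2+0=5, FN=0+1+2+1=4 → 46/55 = 0.8364
Highest is class 'class_4' with F1 score = 0.836.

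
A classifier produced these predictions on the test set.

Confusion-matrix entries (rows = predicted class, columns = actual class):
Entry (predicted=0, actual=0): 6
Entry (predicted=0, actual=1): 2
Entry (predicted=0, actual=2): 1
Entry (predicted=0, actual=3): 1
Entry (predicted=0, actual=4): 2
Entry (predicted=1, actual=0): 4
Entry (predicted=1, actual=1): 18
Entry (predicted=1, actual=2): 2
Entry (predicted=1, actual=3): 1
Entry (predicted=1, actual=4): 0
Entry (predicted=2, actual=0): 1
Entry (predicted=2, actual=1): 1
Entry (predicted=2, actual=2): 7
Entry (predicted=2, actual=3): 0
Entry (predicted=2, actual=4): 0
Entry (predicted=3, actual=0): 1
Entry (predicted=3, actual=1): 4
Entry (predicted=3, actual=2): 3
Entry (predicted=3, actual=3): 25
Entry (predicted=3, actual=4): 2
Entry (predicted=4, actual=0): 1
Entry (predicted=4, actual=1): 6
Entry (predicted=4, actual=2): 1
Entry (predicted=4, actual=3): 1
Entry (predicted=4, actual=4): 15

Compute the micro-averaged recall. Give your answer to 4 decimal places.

Micro-averaging pools counts across classes: ΣTP=71, ΣFP=34, ΣFN=34.
Micro-recall = TP/(TP+FN) on pooled counts = 0.6762 (equals overall accuracy in single-label multiclass).

0.6762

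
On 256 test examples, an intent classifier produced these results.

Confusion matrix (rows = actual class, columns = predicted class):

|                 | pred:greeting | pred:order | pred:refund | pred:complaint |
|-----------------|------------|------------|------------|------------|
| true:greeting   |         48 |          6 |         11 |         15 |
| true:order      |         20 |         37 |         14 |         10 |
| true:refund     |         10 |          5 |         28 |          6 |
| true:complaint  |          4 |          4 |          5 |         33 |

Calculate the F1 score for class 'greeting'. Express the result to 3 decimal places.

0.593

Treat 'greeting' as positive and all other classes as negative.
F1 score = 2·TP/(2·TP+FP+FN).
greeting: TP=48, FP=20+10+4=34, FN=6+11+15=32 → 96/162 = 0.5926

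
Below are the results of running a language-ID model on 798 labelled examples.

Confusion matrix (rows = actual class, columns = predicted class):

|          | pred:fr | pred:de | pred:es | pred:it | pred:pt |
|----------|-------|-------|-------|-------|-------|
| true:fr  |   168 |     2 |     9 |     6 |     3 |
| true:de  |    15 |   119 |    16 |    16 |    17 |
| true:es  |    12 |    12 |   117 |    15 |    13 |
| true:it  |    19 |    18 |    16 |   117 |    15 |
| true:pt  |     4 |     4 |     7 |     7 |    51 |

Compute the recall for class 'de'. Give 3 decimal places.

recall = TP/(TP+FN).
de: TP=119, FN=15+16+16+17=64 → 119/183 = 0.6503

0.650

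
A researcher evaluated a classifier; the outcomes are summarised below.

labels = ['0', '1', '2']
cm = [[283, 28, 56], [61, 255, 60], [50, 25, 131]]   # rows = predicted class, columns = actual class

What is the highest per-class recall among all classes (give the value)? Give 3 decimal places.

Per-class recall (TP/(TP+FN)):
  0: TP=283, FN=61+50=111 → 283/394 = 0.7183
  1: TP=255, FN=28+25=53 → 255/308 = 0.8279
  2: TP=131, FN=56+60=116 → 131/247 = 0.5304
Highest is class '1' with recall = 0.828.

0.828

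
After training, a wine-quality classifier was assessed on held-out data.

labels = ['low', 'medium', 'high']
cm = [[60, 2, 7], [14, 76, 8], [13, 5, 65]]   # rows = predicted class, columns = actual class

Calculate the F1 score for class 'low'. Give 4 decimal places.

0.7692

Take TP from the diagonal, FP from the rest of the 'low' prediction marginal, FN from the rest of the 'low' actual marginal.
F1 score = 2·TP/(2·TP+FP+FN).
low: TP=60, FP=2+7=9, FN=14+13=27 → 120/156 = 0.76923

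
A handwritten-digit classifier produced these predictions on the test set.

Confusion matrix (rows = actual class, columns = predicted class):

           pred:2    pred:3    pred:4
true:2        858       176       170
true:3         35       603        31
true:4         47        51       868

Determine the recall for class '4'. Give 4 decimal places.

0.8986

Treat '4' as positive and all other classes as negative.
recall = TP/(TP+FN).
4: TP=868, FN=47+51=98 → 868/966 = 0.89855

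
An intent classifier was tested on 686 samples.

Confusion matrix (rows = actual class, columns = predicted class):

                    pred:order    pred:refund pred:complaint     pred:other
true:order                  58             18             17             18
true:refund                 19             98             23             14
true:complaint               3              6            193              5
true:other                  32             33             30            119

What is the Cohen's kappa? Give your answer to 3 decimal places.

Observed agreement pₒ = trace/N = 468/686 = 0.6822
Expected agreement pₑ = Σ (rowᵢ·colᵢ)/N² = (111·112 + 154·155 + 207·263 + 214·156)/686² = 0.2638
κ = (pₒ − pₑ)/(1 − pₑ) = (0.6822 − 0.2638)/(1 − 0.2638) = 0.568

0.568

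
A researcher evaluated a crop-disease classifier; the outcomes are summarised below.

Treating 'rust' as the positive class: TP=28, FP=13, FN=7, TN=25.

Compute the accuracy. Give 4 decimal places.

0.7260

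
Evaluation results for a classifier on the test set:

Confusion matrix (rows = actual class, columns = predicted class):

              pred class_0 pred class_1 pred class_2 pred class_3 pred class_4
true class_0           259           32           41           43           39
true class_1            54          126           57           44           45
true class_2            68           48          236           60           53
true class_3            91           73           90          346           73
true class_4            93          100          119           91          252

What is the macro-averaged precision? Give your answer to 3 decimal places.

0.473

Per-class precision (TP/(TP+FP)):
  class_0: TP=259, FP=54+68+91+93=306 → 259/565 = 0.4584
  class_1: TP=126, FP=32+48+73+100=253 → 126/379 = 0.3325
  class_2: TP=236, FP=41+57+90+119=307 → 236/543 = 0.4346
  class_3: TP=346, FP=43+44+60+91=238 → 346/584 = 0.5925
  class_4: TP=252, FP=39+45+53+73=210 → 252/462 = 0.5455
Macro-precision = mean = (0.4584 + 0.3325 + 0.4346 + 0.5925 + 0.5455) / 5 = 0.473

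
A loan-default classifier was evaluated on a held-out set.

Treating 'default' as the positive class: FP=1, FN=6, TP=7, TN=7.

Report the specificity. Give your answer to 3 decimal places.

Specificity = TN/(TN+FP) = 7/(7+1) = 0.875

0.875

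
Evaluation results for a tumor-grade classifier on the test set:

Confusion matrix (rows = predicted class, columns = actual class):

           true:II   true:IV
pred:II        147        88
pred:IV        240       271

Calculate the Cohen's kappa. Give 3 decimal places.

0.133

Observed agreement pₒ = trace/N = 418/746 = 0.5603
Expected agreement pₑ = Σ (rowᵢ·colᵢ)/N² = (387·235 + 359·511)/746² = 0.4931
κ = (pₒ − pₑ)/(1 − pₑ) = (0.5603 − 0.4931)/(1 − 0.4931) = 0.133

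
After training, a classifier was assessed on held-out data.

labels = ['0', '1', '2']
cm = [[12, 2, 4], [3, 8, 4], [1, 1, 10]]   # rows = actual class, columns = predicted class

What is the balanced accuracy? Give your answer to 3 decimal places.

0.678

Balanced accuracy = mean of per-class recall.
  0: recall = 12/18 = 0.6667
  1: recall = 8/15 = 0.5333
  2: recall = 10/12 = 0.8333
Mean = (0.6667 + 0.5333 + 0.8333) / 3 = 0.678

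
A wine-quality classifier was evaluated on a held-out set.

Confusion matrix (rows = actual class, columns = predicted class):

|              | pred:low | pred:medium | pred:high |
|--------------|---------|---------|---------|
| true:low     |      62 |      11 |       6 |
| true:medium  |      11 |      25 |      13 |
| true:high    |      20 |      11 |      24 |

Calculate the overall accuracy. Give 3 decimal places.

0.607

Accuracy = trace / total = (62+25+24=111) / 183 = 111/183 = 0.607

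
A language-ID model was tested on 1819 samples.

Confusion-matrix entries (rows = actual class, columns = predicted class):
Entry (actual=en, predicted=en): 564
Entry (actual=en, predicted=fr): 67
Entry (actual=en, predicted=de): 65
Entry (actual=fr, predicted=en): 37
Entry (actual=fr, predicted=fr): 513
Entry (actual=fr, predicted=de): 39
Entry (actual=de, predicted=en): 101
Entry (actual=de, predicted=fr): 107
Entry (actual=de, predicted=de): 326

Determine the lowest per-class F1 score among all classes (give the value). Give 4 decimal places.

Per-class F1 score (2·TP/(2·TP+FP+FN)):
  en: TP=564, FP=37+101=138, FN=67+65=132 → 1128/1398 = 0.80687
  fr: TP=513, FP=67+107=174, FN=37+39=76 → 1026/1276 = 0.80408
  de: TP=326, FP=65+39=104, FN=101+107=208 → 652/964 = 0.67635
Lowest is class 'de' with F1 score = 0.6763.

0.6763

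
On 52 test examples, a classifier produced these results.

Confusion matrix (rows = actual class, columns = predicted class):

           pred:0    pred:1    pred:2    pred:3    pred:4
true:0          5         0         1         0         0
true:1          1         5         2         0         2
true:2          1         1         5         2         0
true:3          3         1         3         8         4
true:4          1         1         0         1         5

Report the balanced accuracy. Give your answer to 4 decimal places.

0.5870

Balanced accuracy = mean of per-class recall.
  0: recall = 5/6 = 0.83333
  1: recall = 5/10 = 0.50000
  2: recall = 5/9 = 0.55556
  3: recall = 8/19 = 0.42105
  4: recall = 5/8 = 0.62500
Mean = (0.83333 + 0.50000 + 0.55556 + 0.42105 + 0.62500) / 5 = 0.5870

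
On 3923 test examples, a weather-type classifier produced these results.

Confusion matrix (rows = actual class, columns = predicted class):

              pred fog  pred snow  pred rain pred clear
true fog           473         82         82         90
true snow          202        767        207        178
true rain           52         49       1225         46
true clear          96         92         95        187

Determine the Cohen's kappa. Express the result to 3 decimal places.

0.547

Observed agreement pₒ = trace/N = 2652/3923 = 0.6760
Expected agreement pₑ = Σ (rowᵢ·colᵢ)/N² = (727·823 + 1354·990 + 1372·1609 + 470·501)/3923² = 0.2847
κ = (pₒ − pₑ)/(1 − pₑ) = (0.6760 − 0.2847)/(1 − 0.2847) = 0.547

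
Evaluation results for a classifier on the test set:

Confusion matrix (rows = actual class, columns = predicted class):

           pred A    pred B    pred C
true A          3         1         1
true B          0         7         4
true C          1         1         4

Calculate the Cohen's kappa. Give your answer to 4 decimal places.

0.4341

Observed agreement pₒ = trace/N = 14/22 = 0.63636
Expected agreement pₑ = Σ (rowᵢ·colᵢ)/N² = (5·4 + 11·9 + 6·9)/22² = 0.35744
κ = (pₒ − pₑ)/(1 − pₑ) = (0.63636 − 0.35744)/(1 − 0.35744) = 0.4341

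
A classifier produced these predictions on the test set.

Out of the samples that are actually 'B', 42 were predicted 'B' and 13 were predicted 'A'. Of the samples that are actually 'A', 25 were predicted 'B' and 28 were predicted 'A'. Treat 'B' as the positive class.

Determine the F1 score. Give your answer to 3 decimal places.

0.689

Precision = TP/(TP+FP) = 42/67 = 0.6269
Recall = TP/(TP+FN) = 42/55 = 0.7636
F1 = 2·TP/(2·TP+FP+FN) = 84/122 = 0.689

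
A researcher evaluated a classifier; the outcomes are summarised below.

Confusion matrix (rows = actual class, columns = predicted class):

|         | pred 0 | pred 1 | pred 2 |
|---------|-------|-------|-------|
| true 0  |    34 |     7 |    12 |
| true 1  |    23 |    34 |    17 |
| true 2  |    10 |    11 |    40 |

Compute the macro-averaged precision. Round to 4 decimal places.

0.5803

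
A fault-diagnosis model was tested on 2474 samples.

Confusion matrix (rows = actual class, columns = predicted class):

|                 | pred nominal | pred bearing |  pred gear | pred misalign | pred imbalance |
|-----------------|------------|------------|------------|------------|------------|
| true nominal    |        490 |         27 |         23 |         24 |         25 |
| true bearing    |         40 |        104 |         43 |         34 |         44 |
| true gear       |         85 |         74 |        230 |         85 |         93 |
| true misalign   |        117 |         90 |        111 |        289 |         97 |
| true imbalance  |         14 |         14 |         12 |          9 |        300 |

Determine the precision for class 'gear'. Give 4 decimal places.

One-vs-rest for 'gear': TP = diagonal; FP = other classes predicted 'gear'; FN = 'gear' predicted as other.
precision = TP/(TP+FP).
gear: TP=230, FP=23+43+111+12=189 → 230/419 = 0.54893

0.5489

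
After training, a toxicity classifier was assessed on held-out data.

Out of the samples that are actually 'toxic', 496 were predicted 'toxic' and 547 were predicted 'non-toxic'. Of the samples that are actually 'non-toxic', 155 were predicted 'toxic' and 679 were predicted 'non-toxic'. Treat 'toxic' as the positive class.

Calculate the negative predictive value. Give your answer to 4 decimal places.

0.5538

NPV = TN/(TN+FN) = 679/(679+547) = 0.5538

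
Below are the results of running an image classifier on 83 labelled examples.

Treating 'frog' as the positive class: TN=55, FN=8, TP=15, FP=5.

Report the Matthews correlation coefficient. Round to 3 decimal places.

0.595

MCC = (TP·TN − FP·FN) / √((TP+FP)(TP+FN)(TN+FP)(TN+FN))
Numerator = 15·55 − 5·8 = 785
Denominator = √(20·23·60·63) = √1738800 = 1318.6357
MCC = 785 / 1318.6357 = 0.595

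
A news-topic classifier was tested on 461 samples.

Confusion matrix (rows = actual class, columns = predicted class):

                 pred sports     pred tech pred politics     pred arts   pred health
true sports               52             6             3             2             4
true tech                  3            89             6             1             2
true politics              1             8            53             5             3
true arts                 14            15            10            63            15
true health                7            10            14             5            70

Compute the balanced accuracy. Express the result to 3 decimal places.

0.723

Balanced accuracy = mean of per-class recall.
  sports: recall = 52/67 = 0.7761
  tech: recall = 89/101 = 0.8812
  politics: recall = 53/70 = 0.7571
  arts: recall = 63/117 = 0.5385
  health: recall = 70/106 = 0.6604
Mean = (0.7761 + 0.8812 + 0.7571 + 0.5385 + 0.6604) / 5 = 0.723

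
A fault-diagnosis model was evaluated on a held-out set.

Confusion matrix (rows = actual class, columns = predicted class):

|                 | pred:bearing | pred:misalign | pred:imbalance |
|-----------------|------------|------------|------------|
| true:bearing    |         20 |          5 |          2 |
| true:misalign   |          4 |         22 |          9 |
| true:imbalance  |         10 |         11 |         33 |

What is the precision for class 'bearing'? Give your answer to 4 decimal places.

0.5882

Treat 'bearing' as positive and all other classes as negative.
precision = TP/(TP+FP).
bearing: TP=20, FP=4+10=14 → 20/34 = 0.58824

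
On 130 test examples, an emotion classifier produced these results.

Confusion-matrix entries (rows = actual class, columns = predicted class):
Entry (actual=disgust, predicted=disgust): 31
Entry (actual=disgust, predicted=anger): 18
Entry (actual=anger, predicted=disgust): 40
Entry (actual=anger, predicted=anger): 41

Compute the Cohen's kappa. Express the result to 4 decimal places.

Observed agreement pₒ = trace/N = 72/130 = 0.55385
Expected agreement pₑ = Σ (rowᵢ·colᵢ)/N² = (49·71 + 81·59)/130² = 0.48864
κ = (pₒ − pₑ)/(1 − pₑ) = (0.55385 − 0.48864)/(1 − 0.48864) = 0.1275

0.1275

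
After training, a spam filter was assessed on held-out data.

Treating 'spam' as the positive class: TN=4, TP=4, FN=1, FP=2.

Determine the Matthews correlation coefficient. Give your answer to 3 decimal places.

0.467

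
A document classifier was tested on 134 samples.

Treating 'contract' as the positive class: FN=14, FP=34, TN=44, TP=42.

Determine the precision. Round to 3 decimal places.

Precision = TP/(TP+FP) = 42/(42+34) = 42/76 = 0.553

0.553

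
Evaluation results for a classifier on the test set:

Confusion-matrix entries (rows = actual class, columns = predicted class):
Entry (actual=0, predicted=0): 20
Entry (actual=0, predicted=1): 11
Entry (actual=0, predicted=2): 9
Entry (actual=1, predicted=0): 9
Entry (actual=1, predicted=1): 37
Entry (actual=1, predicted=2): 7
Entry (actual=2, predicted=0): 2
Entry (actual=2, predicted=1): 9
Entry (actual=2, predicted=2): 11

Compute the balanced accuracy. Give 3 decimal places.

Balanced accuracy = mean of per-class recall.
  0: recall = 20/40 = 0.5000
  1: recall = 37/53 = 0.6981
  2: recall = 11/22 = 0.5000
Mean = (0.5000 + 0.6981 + 0.5000) / 3 = 0.566

0.566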